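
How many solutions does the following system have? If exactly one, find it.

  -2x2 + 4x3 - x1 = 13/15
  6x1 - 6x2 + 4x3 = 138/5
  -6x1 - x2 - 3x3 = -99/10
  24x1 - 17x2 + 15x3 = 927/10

x1 = 7/3, x2 = -13/5, x3 = -1/2

Row-reduce the augmented matrix:
R1 ← R1 / (-1).
R2 ← R2 − 6·R1.
R3 ← R3 + 6·R1.
R4 ← R4 − 24·R1.
R2 ← R2 / (-18).
R1 ← R1 − 2·R2.
R3 ← R3 − 11·R2.
R4 ← R4 + 65·R2.
R3 ← R3 / (-89/9).
R1 ← R1 + 8/9·R3.
R2 ← R2 + 14/9·R3.
R4 ← R4 − 89/9·R3.
R4 reduces to 0 = 0, so the extra equation is consistent.
Reading off the reduced rows gives x1 = 7/3, x2 = -13/5, x3 = -1/2.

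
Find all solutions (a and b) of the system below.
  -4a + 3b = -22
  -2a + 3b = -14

a = 4, b = -2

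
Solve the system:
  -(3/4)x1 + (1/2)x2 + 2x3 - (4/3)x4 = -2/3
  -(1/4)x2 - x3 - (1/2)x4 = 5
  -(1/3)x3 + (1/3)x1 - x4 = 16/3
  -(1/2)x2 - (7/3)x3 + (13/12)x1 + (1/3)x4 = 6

infinitely many solutions

Row-reduce:
R1 ← R1 / (-3/4).
R3 ← R3 − 1/3·R1.
R4 ← R4 − 13/12·R1.
R2 ← R2 / (-1/4).
R1 ← R1 + 2/3·R2.
R3 ← R3 − 2/9·R2.
R4 ← R4 − 2/9·R2.
R3 ← R3 / (-1/3).
R2 ← R2 − 4·R3.
R4 ← R4 + 1/3·R3.
Rank is 3 with 4 unknowns, leaving x4 free.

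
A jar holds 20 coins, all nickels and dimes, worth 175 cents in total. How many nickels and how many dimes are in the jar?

nickels: 5, dimes: 15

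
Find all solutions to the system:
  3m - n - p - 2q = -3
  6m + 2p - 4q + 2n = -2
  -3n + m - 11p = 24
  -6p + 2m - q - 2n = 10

no solution

Row-reduce:
R1 ← R1 / (3).
R2 ← R2 − 6·R1.
R3 ← R3 − 1·R1.
R4 ← R4 − 2·R1.
R2 ← R2 / (4).
R1 ← R1 + 1/3·R2.
R3 ← R3 + 8/3·R2.
R4 ← R4 + 4/3·R2.
R3 ← R3 / (-8).
R2 ← R2 − 1·R3.
R4 ← R4 + 4·R3.
Row 4 reduces to 0 = -1/2, a contradiction. The system is inconsistent.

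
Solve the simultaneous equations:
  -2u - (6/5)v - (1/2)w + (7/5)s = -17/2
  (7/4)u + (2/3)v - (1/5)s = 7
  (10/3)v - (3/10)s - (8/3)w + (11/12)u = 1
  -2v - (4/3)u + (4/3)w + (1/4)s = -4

Row-reduce:
R1 ← R1 / (-2).
R2 ← R2 − 7/4·R1.
R3 ← R3 − 11/12·R1.
R4 ← R4 + 4/3·R1.
R2 ← R2 / (-23/60).
R1 ← R1 − 3/5·R2.
R3 ← R3 − 167/60·R2.
R4 ← R4 + 6/5·R2.
R3 ← R3 / (-419/69).
R1 ← R1 + 10/23·R3.
R2 ← R2 − 105/92·R3.
R4 ← R4 − 419/138·R3.
Rank is 3 with 4 unknowns, leaving s free.

infinitely many solutions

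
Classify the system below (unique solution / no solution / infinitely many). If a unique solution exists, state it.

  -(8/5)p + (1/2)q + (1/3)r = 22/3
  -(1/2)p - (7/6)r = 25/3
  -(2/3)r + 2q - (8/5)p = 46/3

p = -5, q = 2, r = -5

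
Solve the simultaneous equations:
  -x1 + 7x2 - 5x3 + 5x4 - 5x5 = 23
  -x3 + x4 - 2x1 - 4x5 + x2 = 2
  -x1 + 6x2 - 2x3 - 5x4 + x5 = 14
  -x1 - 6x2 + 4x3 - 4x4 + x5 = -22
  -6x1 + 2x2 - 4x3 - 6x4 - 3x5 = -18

no solution

Row-reduce:
R1 ← R1 / (-1).
R2 ← R2 + 2·R1.
R3 ← R3 + 1·R1.
R4 ← R4 + 1·R1.
R5 ← R5 + 6·R1.
R2 ← R2 / (-13).
R1 ← R1 + 7·R2.
R3 ← R3 + 1·R2.
R4 ← R4 + 13·R2.
R5 ← R5 + 40·R2.
R3 ← R3 / (30/13).
R1 ← R1 − 2/13·R3.
R2 ← R2 + 9/13·R3.
R5 ← R5 + 22/13·R3.
Swap R4 and R5.
R4 ← R4 / (-227/15).
R1 ← R1 − 7/15·R4.
R2 ← R2 + 21/10·R4.
R3 ← R3 + 121/30·R4.
Row 5 reduces to 0 = -1, a contradiction. The system is inconsistent.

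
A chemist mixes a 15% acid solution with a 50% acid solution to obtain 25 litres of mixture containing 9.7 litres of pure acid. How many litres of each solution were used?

litres of solution A: 8, litres of solution B: 17

Let a = litres of solution A, b = litres of solution B.
  a + b = 25
  (3/20)a + (1/2)b = 97/10
From equation 1: a = 25 − b.
Substitute into equation 2 and solve: b = 17.
Then a = 8.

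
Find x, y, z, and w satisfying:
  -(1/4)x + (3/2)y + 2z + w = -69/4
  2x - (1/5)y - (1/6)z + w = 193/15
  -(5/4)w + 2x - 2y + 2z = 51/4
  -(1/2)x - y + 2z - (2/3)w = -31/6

x = 5, y = -6, z = -4, w = 1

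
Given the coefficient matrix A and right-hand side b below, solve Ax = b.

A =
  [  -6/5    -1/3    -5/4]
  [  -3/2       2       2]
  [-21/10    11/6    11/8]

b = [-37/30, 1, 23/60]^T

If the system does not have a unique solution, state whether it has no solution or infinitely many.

infinitely many solutions

Row-reduce:
R1 ← R1 / (-6/5).
R2 ← R2 + 3/2·R1.
R3 ← R3 + 21/10·R1.
R2 ← R2 / (29/12).
R1 ← R1 − 5/18·R2.
R3 ← R3 − 29/12·R2.
Rank is 2 with 3 unknowns, leaving x_3 free.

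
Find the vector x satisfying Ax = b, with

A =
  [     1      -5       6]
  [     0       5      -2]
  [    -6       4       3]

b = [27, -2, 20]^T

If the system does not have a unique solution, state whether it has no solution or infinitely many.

x_1 = 1, x_2 = 2, x_3 = 6

Row-reduce the augmented matrix:
R3 ← R3 + 6·R1.
R2 ← R2 / (5).
R1 ← R1 + 5·R2.
R3 ← R3 + 26·R2.
R3 ← R3 / (143/5).
R1 ← R1 − 4·R3.
R2 ← R2 + 2/5·R3.
Reading off the reduced rows gives x_1 = 1, x_2 = 2, x_3 = 6.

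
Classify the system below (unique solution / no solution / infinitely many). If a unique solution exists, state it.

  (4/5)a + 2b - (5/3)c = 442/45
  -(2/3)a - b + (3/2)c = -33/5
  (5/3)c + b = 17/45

Row-reduce the augmented matrix:
R1 ← R1 / (4/5).
R2 ← R2 + 2/3·R1.
R2 ← R2 / (2/3).
R1 ← R1 − 5/2·R2.
R3 ← R3 − 1·R2.
R3 ← R3 / (3/2).
R1 ← R1 + 5/2·R3.
R2 ← R2 − 1/6·R3.
Reading off the reduced rows gives a = 3, b = 13/5, c = -4/3.

a = 3, b = 13/5, c = -4/3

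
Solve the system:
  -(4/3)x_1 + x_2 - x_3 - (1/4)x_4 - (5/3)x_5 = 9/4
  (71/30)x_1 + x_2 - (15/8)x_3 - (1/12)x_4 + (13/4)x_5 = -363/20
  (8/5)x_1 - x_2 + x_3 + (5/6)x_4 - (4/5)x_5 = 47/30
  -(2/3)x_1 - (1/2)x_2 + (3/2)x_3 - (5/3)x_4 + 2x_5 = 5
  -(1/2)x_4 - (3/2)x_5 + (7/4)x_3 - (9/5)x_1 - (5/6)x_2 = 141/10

no solution

Row-reduce:
R1 ← R1 / (-4/3).
R2 ← R2 − 71/30·R1.
R3 ← R3 − 8/5·R1.
R4 ← R4 + 2/3·R1.
R5 ← R5 + 9/5·R1.
R2 ← R2 / (111/40).
R1 ← R1 + 3/4·R2.
R3 ← R3 − 1/5·R2.
R4 ← R4 + 1·R2.
R5 ← R5 + 131/60·R2.
R3 ← R3 / (7/111).
R1 ← R1 + 35/148·R3.
R2 ← R2 + 146/111·R3.
R4 ← R4 − 76/111·R3.
R5 ← R5 − 76/333·R3.
R4 ← R4 / (-1333/168).
R1 ← R1 − 35/16·R4.
R2 ← R2 − 985/84·R4.
R3 ← R3 − 761/84·R4.
R5 ← R5 + 1333/504·R4.
Row 5 reduces to 0 = 1/3, a contradiction. The system is inconsistent.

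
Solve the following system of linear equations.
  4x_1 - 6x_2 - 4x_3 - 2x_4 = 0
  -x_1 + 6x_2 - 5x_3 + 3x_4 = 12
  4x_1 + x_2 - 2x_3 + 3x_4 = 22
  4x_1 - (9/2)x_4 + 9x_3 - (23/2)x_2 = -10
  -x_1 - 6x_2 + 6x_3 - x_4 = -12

no solution

Row-reduce:
R1 ← R1 / (4).
R2 ← R2 + 1·R1.
R3 ← R3 − 4·R1.
R4 ← R4 − 4·R1.
R5 ← R5 + 1·R1.
R2 ← R2 / (9/2).
R1 ← R1 + 3/2·R2.
R3 ← R3 − 7·R2.
R4 ← R4 + 11/2·R2.
R5 ← R5 + 15/2·R2.
R3 ← R3 / (34/3).
R1 ← R1 + 3·R3.
R2 ← R2 + 4/3·R3.
R4 ← R4 − 17/3·R3.
R5 ← R5 + 5·R3.
Swap R4 and R5.
R4 ← R4 / (161/51).
R1 ← R1 − 32/51·R4.
R2 ← R2 − 35/51·R4.
R3 ← R3 − 5/51·R4.
Row 5 reduces to 0 = 3, a contradiction. The system is inconsistent.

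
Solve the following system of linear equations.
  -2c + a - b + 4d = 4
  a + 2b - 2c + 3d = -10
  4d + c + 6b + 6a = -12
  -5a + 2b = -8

a = 0, b = -4, c = 4, d = 2

Row-reduce the augmented matrix:
R2 ← R2 − 1·R1.
R3 ← R3 − 6·R1.
R4 ← R4 + 5·R1.
R2 ← R2 / (3).
R1 ← R1 + 1·R2.
R3 ← R3 − 12·R2.
R4 ← R4 + 3·R2.
R3 ← R3 / (13).
R1 ← R1 + 2·R3.
R4 ← R4 + 10·R3.
R4 ← R4 / (87/13).
R1 ← R1 − 47/39·R4.
R2 ← R2 + 1/3·R4.
R3 ← R3 + 16/13·R4.
Reading off the reduced rows gives a = 0, b = -4, c = 4, d = 2.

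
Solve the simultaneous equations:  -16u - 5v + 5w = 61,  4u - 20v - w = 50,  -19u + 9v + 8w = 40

u = -1, v = -3, w = 6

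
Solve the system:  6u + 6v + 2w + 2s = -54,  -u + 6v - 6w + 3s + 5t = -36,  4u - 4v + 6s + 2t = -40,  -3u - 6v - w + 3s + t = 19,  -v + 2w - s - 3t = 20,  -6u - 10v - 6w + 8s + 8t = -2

u = -6, v = -2, w = -1, s = -2, t = -6

Row-reduce the augmented matrix:
R1 ← R1 / (6).
R2 ← R2 + 1·R1.
R3 ← R3 − 4·R1.
R4 ← R4 + 3·R1.
R6 ← R6 + 6·R1.
R2 ← R2 / (7).
R1 ← R1 − 1·R2.
R3 ← R3 + 8·R2.
R4 ← R4 + 3·R2.
R5 ← R5 + 1·R2.
R6 ← R6 + 4·R2.
R3 ← R3 / (-164/21).
R1 ← R1 − 8/7·R3.
R2 ← R2 + 17/21·R3.
R4 ← R4 + 17/7·R3.
R5 ← R5 − 25/21·R3.
R6 ← R6 + 152/21·R3.
R4 ← R4 / (229/82).
R1 ← R1 − 45/41·R4.
R2 ← R2 + 33/82·R4.
R3 ← R3 + 89/82·R4.
R5 ← R5 − 63/82·R4.
R6 ← R6 − 166/41·R4.
R5 ← R5 / (-301/229).
R1 ← R1 − 28/229·R5.
R2 ← R2 − 5/229·R5.
R3 ← R3 + 160/229·R5.
R4 ← R4 − 61/229·R5.
R6 ← R6 − 602/229·R5.
R6 reduces to 0 = 0, so the extra equation is consistent.
Reading off the reduced rows gives u = -6, v = -2, w = -1, s = -2, t = -6.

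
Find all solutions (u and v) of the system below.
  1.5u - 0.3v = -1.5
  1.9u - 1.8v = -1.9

u = -1, v = 0

Row-reduce the augmented matrix:
R1 ← R1 / (3/2).
R2 ← R2 − 19/10·R1.
R2 ← R2 / (-71/50).
R1 ← R1 + 1/5·R2.
Reading off the reduced rows gives u = -1, v = 0.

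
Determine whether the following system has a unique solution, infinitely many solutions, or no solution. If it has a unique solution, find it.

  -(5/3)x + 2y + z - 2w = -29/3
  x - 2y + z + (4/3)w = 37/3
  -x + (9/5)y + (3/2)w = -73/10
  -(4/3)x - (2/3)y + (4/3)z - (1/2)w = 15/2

Row-reduce the augmented matrix:
R1 ← R1 / (-5/3).
R2 ← R2 − 1·R1.
R3 ← R3 + 1·R1.
R4 ← R4 + 4/3·R1.
R2 ← R2 / (-4/5).
R1 ← R1 + 6/5·R2.
R3 ← R3 − 3/5·R2.
R4 ← R4 + 34/15·R2.
R3 ← R3 / (3/5).
R1 ← R1 + 3·R3.
R2 ← R2 + 2·R3.
R4 ← R4 + 4·R3.
R4 ← R4 / (349/18).
R1 ← R1 − 15·R4.
R2 ← R2 − 55/6·R4.
R3 ← R3 − 14/3·R4.
Reading off the reduced rows gives x = -2, y = -6, z = 1, w = 1.

x = -2, y = -6, z = 1, w = 1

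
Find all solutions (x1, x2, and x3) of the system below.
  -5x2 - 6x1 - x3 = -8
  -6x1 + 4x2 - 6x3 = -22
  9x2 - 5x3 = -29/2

Row-reduce:
R1 ← R1 / (-6).
R2 ← R2 + 6·R1.
R2 ← R2 / (9).
R1 ← R1 − 5/6·R2.
R3 ← R3 − 9·R2.
Row 3 reduces to 0 = -1/2, a contradiction. The system is inconsistent.

no solution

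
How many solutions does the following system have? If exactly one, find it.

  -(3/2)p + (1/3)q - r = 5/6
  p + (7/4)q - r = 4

infinitely many solutions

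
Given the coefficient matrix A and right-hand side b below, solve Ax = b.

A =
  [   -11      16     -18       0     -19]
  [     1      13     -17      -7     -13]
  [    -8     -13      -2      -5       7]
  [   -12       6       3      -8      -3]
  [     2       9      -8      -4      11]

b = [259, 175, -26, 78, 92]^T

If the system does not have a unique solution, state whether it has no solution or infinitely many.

Row-reduce the augmented matrix:
R1 ← R1 / (-11).
R2 ← R2 − 1·R1.
R3 ← R3 + 8·R1.
R4 ← R4 + 12·R1.
R5 ← R5 − 2·R1.
R2 ← R2 / (159/11).
R1 ← R1 + 16/11·R2.
R3 ← R3 + 271/11·R2.
R4 ← R4 + 126/11·R2.
R5 ← R5 − 131/11·R2.
R3 ← R3 / (-3287/159).
R1 ← R1 + 38/159·R3.
R2 ← R2 + 205/159·R3.
R4 ← R4 − 417/53·R3.
R5 ← R5 − 649/159·R3.
R4 ← R4 / (-65710/3287).
R1 ← R1 + 88/173·R4.
R2 ← R2 − 1879/3287·R4.
R3 ← R3 − 2692/3287·R4.
R5 ← R5 + 5179/3287·R4.
R5 ← R5 / (121463/6571).
R1 ← R1 − 1197/6571·R5.
R2 ← R2 + 4108/6571·R5.
R3 ← R3 − 2553/6571·R5.
R4 ← R4 + 1455/6571·R5.
Reading off the reduced rows gives x_1 = -5, x_2 = 6, x_3 = -6, x_4 = 0, x_5 = 0.

x_1 = -5, x_2 = 6, x_3 = -6, x_4 = 0, x_5 = 0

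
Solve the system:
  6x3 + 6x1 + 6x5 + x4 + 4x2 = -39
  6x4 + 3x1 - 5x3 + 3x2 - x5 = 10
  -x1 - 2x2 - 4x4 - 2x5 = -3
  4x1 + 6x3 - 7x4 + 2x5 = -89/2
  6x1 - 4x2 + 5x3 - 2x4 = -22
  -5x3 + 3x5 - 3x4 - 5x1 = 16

no solution

Row-reduce:
R1 ← R1 / (6).
R2 ← R2 − 3·R1.
R3 ← R3 + 1·R1.
R4 ← R4 − 4·R1.
R5 ← R5 − 6·R1.
R6 ← R6 + 5·R1.
R1 ← R1 − 2/3·R2.
R3 ← R3 + 4/3·R2.
R4 ← R4 + 8/3·R2.
R5 ← R5 + 8·R2.
R6 ← R6 − 10/3·R2.
R3 ← R3 / (-29/3).
R1 ← R1 − 19/3·R3.
R2 ← R2 + 8·R3.
R4 ← R4 + 58/3·R3.
R5 ← R5 + 65·R3.
R6 ← R6 − 80/3·R3.
Swap R4 and R5.
R4 ← R4 / (1013/58).
R1 ← R1 + 35/29·R4.
R2 ← R2 − 151/58·R4.
R3 ← R3 + 21/58·R4.
R6 ← R6 + 629/58·R4.
Swap R5 and R6.
R5 ← R5 / (6797/1013).
R1 ← R1 + 168/1013·R5.
R2 ← R2 − 565/1013·R5.
R3 ← R3 − 760/1013·R5.
R4 ← R4 − 266/1013·R5.
Row 6 reduces to 0 = 1/2, a contradiction. The system is inconsistent.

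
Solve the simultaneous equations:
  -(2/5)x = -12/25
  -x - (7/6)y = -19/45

x = 6/5, y = -2/3

Row-reduce the augmented matrix:
R1 ← R1 / (-2/5).
R2 ← R2 + 1·R1.
R2 ← R2 / (-7/6).
Reading off the reduced rows gives x = 6/5, y = -2/3.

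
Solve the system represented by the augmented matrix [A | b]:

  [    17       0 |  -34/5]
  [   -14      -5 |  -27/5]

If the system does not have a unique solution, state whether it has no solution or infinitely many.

Row-reduce the augmented matrix:
R1 ← R1 / (17).
R2 ← R2 + 14·R1.
R2 ← R2 / (-5).
Reading off the reduced rows gives x_1 = -2/5, x_2 = 11/5.

x_1 = -2/5, x_2 = 11/5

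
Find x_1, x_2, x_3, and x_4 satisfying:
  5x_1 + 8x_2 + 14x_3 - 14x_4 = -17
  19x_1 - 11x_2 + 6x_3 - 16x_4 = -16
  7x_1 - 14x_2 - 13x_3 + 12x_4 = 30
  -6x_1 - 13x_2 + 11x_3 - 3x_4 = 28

Row-reduce the augmented matrix:
R1 ← R1 / (5).
R2 ← R2 − 19·R1.
R3 ← R3 − 7·R1.
R4 ← R4 + 6·R1.
R2 ← R2 / (-207/5).
R1 ← R1 − 8/5·R2.
R3 ← R3 + 126/5·R2.
R4 ← R4 + 17/5·R2.
R3 ← R3 / (-89/23).
R1 ← R1 − 202/207·R3.
R2 ← R2 − 236/207·R3.
R4 ← R4 − 6557/207·R3.
R4 ← R4 / (40421/801).
R1 ← R1 − 718/801·R4.
R2 ← R2 − 1394/801·R4.
R3 ← R3 + 206/89·R4.
Reading off the reduced rows gives x_1 = 1, x_2 = -1, x_3 = 3, x_4 = 4.

x_1 = 1, x_2 = -1, x_3 = 3, x_4 = 4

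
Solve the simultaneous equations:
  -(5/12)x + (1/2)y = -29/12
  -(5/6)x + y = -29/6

infinitely many solutions

Row-reduce:
R1 ← R1 / (-5/12).
R2 ← R2 + 5/6·R1.
Rank is 1 with 2 unknowns, leaving y free.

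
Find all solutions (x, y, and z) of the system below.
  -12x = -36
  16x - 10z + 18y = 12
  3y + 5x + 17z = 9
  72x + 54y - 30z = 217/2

no solution

Row-reduce:
R1 ← R1 / (-12).
R2 ← R2 − 16·R1.
R3 ← R3 − 5·R1.
R4 ← R4 − 72·R1.
R2 ← R2 / (18).
R3 ← R3 − 3·R2.
R4 ← R4 − 54·R2.
R3 ← R3 / (56/3).
R2 ← R2 + 5/9·R3.
Row 4 reduces to 0 = 1/2, a contradiction. The system is inconsistent.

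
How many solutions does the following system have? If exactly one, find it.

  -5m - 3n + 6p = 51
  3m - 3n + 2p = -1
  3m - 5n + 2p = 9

m = -6, n = -5, p = 1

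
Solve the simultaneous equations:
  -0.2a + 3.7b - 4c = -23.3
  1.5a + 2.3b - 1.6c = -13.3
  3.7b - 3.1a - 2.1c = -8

Row-reduce the augmented matrix:
R1 ← R1 / (-1/5).
R2 ← R2 − 3/2·R1.
R3 ← R3 + 31/10·R1.
R2 ← R2 / (601/20).
R1 ← R1 + 37/2·R2.
R3 ← R3 + 1073/20·R2.
R3 ← R3 / (20931/6010).
R1 ← R1 − 328/601·R3.
R2 ← R2 + 632/601·R3.
Reading off the reduced rows gives a = -2, b = -1, c = 5.

a = -2, b = -1, c = 5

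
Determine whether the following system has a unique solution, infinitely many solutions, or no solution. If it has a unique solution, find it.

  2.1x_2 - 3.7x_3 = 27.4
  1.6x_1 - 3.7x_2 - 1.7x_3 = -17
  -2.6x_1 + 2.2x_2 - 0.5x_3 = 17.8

x_1 = -1, x_2 = 6, x_3 = -4

Row-reduce the augmented matrix:
Swap R1 and R2.
R1 ← R1 / (8/5).
R3 ← R3 + 13/5·R1.
R2 ← R2 / (21/10).
R1 ← R1 + 37/16·R2.
R3 ← R3 + 61/16·R2.
R3 ← R3 / (-8383/840).
R1 ← R1 + 863/168·R3.
R2 ← R2 + 37/21·R3.
Reading off the reduced rows gives x_1 = -1, x_2 = 6, x_3 = -4.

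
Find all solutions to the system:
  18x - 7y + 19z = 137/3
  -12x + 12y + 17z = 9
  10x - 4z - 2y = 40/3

Row-reduce the augmented matrix:
R1 ← R1 / (18).
R2 ← R2 + 12·R1.
R3 ← R3 − 10·R1.
R2 ← R2 / (22/3).
R1 ← R1 + 7/18·R2.
R3 ← R3 − 17/9·R2.
R3 ← R3 / (-1465/66).
R1 ← R1 − 347/132·R3.
R2 ← R2 − 89/22·R3.
Reading off the reduced rows gives x = 2, y = 4/3, z = 1.

x = 2, y = 4/3, z = 1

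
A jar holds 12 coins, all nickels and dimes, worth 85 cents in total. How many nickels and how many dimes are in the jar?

nickels: 7, dimes: 5

Let n = nickels, d = dimes.
  n + d = 12
  5n + 10d = 85
From equation 1: n = 12 − d.
Substitute into equation 2 and solve: d = 5.
Then n = 7.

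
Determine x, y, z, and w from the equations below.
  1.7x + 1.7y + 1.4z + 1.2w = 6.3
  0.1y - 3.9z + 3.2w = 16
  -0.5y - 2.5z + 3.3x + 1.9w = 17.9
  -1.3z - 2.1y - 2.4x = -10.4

x = 3, y = 4, z = -4, w = 0

Row-reduce the augmented matrix:
R1 ← R1 / (17/10).
R3 ← R3 − 33/10·R1.
R4 ← R4 + 12/5·R1.
R2 ← R2 / (1/10).
R1 ← R1 − 1·R2.
R3 ← R3 + 19/5·R2.
R4 ← R4 − 3/10·R2.
R3 ← R3 / (-26081/170).
R1 ← R1 − 677/17·R3.
R2 ← R2 + 39·R3.
R4 ← R4 − 1052/85·R3.
R4 ← R4 / (243748/130405).
R1 ← R1 − 4143/26081·R4.
R2 ← R2 − 31231/26081·R4.
R3 ← R3 + 20599/26081·R4.
Reading off the reduced rows gives x = 3, y = 4, z = -4, w = 0.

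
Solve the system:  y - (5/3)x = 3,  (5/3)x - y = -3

infinitely many solutions

Row-reduce:
R1 ← R1 / (-5/3).
R2 ← R2 − 5/3·R1.
Rank is 1 with 2 unknowns, leaving y free.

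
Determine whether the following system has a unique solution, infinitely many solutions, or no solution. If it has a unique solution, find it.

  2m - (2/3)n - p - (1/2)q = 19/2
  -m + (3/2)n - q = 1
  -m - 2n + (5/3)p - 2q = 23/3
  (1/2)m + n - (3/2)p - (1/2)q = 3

Row-reduce the augmented matrix:
R1 ← R1 / (2).
R2 ← R2 + 1·R1.
R3 ← R3 + 1·R1.
R4 ← R4 − 1/2·R1.
R2 ← R2 / (7/6).
R1 ← R1 + 1/3·R2.
R3 ← R3 + 7/3·R2.
R4 ← R4 − 7/6·R2.
R3 ← R3 / (1/6).
R1 ← R1 + 9/14·R3.
R2 ← R2 + 3/7·R3.
R4 ← R4 + 3/4·R3.
R4 ← R4 / (-41/2).
R1 ← R1 + 265/14·R4.
R2 ← R2 + 93/7·R4.
R3 ← R3 + 57/2·R4.
Reading off the reduced rows gives m = 4, n = 0, p = 1, q = -5.

m = 4, n = 0, p = 1, q = -5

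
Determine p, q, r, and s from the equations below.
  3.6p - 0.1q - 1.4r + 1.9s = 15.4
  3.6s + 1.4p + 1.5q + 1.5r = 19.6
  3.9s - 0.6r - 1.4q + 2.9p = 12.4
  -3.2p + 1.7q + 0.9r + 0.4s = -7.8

p = 5, q = 3, r = 3, s = 1

Row-reduce the augmented matrix:
R1 ← R1 / (18/5).
R2 ← R2 − 7/5·R1.
R3 ← R3 − 29/10·R1.
R4 ← R4 + 16/5·R1.
R2 ← R2 / (277/180).
R1 ← R1 + 1/36·R2.
R3 ← R3 + 95/72·R2.
R4 ← R4 − 29/18·R2.
R3 ← R3 / (2527/1108).
R1 ← R1 + 195/554·R3.
R2 ← R2 − 368/277·R3.
R4 ← R4 + 6883/2770·R3.
R4 ← R4 / (274669/63175).
R1 ← R1 − 3345/2527·R4.
R2 ← R2 + 12003/12635·R4.
R3 ← R3 − 26717/12635·R4.
Reading off the reduced rows gives p = 5, q = 3, r = 3, s = 1.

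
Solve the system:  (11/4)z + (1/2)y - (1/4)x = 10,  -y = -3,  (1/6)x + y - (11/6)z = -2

Row-reduce:
R1 ← R1 / (-1/4).
R3 ← R3 − 1/6·R1.
R2 ← R2 / (-1).
R1 ← R1 + 2·R2.
R3 ← R3 − 4/3·R2.
Row 3 reduces to 0 = 2/3, a contradiction. The system is inconsistent.

no solution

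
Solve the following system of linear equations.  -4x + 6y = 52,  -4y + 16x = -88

x = -4, y = 6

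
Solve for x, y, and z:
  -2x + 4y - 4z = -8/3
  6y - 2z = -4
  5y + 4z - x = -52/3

x = 8/3, y = -4/3, z = -2

Row-reduce the augmented matrix:
R1 ← R1 / (-2).
R3 ← R3 + 1·R1.
R2 ← R2 / (6).
R1 ← R1 + 2·R2.
R3 ← R3 − 3·R2.
R3 ← R3 / (7).
R1 ← R1 − 4/3·R3.
R2 ← R2 + 1/3·R3.
Reading off the reduced rows gives x = 8/3, y = -4/3, z = -2.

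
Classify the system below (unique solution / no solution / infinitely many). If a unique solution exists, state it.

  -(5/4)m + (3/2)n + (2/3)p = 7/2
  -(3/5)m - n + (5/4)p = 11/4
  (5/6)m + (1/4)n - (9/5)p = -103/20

m = 0, n = 1, p = 3

Row-reduce the augmented matrix:
R1 ← R1 / (-5/4).
R2 ← R2 + 3/5·R1.
R3 ← R3 − 5/6·R1.
R2 ← R2 / (-43/25).
R1 ← R1 + 6/5·R2.
R3 ← R3 − 5/4·R2.
R3 ← R3 / (-21043/30960).
R1 ← R1 + 305/258·R3.
R2 ← R2 + 93/172·R3.
Reading off the reduced rows gives m = 0, n = 1, p = 3.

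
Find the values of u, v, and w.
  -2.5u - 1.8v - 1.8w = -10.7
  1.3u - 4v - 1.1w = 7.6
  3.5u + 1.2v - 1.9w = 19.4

u = 5, v = 0, w = -1

Row-reduce the augmented matrix:
R1 ← R1 / (-5/2).
R2 ← R2 − 13/10·R1.
R3 ← R3 − 7/2·R1.
R2 ← R2 / (-617/125).
R1 ← R1 − 18/25·R2.
R3 ← R3 + 33/25·R2.
R3 ← R3 / (-11956/3085).
R1 ← R1 − 261/617·R3.
R2 ← R2 − 509/1234·R3.
Reading off the reduced rows gives u = 5, v = 0, w = -1.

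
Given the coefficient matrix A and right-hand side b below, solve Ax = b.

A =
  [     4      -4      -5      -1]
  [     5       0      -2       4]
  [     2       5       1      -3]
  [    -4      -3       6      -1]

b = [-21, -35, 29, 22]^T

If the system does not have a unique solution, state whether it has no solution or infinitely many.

x_1 = -1, x_2 = 2, x_3 = 3, x_4 = -6

Row-reduce the augmented matrix:
R1 ← R1 / (4).
R2 ← R2 − 5·R1.
R3 ← R3 − 2·R1.
R4 ← R4 + 4·R1.
R2 ← R2 / (5).
R1 ← R1 + 1·R2.
R3 ← R3 − 7·R2.
R4 ← R4 + 7·R2.
R3 ← R3 / (-49/20).
R1 ← R1 + 2/5·R3.
R2 ← R2 − 17/20·R3.
R4 ← R4 − 139/20·R3.
R4 ← R4 / (-1107/49).
R1 ← R1 − 118/49·R4.
R2 ← R2 + 116/49·R4.
R3 ← R3 − 197/49·R4.
Reading off the reduced rows gives x_1 = -1, x_2 = 2, x_3 = 3, x_4 = -6.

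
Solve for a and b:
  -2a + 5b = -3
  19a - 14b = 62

Row-reduce the augmented matrix:
R1 ← R1 / (-2).
R2 ← R2 − 19·R1.
R2 ← R2 / (67/2).
R1 ← R1 + 5/2·R2.
Reading off the reduced rows gives a = 4, b = 1.

a = 4, b = 1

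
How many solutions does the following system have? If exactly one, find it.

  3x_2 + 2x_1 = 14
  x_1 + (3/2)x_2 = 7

infinitely many solutions

Row-reduce:
R1 ← R1 / (2).
R2 ← R2 − 1·R1.
Rank is 1 with 2 unknowns, leaving x_2 free.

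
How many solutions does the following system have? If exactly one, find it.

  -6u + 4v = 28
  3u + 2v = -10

u = -4, v = 1

Row-reduce the augmented matrix:
R1 ← R1 / (-6).
R2 ← R2 − 3·R1.
R2 ← R2 / (4).
R1 ← R1 + 2/3·R2.
Reading off the reduced rows gives u = -4, v = 1.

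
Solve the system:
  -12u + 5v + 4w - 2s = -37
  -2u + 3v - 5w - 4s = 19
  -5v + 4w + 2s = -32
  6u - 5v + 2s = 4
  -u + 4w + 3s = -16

Row-reduce:
R1 ← R1 / (-12).
R2 ← R2 + 2·R1.
R4 ← R4 − 6·R1.
R5 ← R5 + 1·R1.
R2 ← R2 / (13/6).
R1 ← R1 + 5/12·R2.
R3 ← R3 + 5·R2.
R4 ← R4 + 5/2·R2.
R5 ← R5 + 5/12·R2.
R3 ← R3 / (-118/13).
R1 ← R1 + 37/26·R3.
R2 ← R2 + 34/13·R3.
R4 ← R4 + 59/13·R3.
R5 ← R5 − 67/26·R3.
Swap R4 and R5.
R4 ← R4 / (37/59).
R1 ← R1 − 28/59·R4.
R2 ← R2 − 10/59·R4.
R3 ← R3 − 42/59·R4.
Row 5 reduces to 0 = 3/2, a contradiction. The system is inconsistent.

no solution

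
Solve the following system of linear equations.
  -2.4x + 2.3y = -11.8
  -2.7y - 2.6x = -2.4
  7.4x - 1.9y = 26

x = 3, y = -2

Row-reduce the augmented matrix:
R1 ← R1 / (-12/5).
R2 ← R2 + 13/5·R1.
R3 ← R3 − 37/5·R1.
R2 ← R2 / (-623/120).
R1 ← R1 + 23/24·R2.
R3 ← R3 − 623/120·R2.
R3 reduces to 0 = 0, so the extra equation is consistent.
Reading off the reduced rows gives x = 3, y = -2.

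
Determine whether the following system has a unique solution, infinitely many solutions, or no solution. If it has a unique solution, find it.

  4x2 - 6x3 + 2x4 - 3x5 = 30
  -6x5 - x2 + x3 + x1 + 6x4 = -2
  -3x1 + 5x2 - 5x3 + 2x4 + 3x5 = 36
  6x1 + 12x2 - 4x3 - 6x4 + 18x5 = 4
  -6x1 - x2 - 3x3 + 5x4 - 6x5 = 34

infinitely many solutions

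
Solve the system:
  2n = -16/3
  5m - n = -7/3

m = -1, n = -8/3

From equation 2: n = 7/3 + 5·m.
Substitute into equation 1 and solve: m = -1.
Then n = -8/3.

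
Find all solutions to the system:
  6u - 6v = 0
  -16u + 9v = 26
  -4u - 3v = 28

no solution

Row-reduce:
R1 ← R1 / (6).
R2 ← R2 + 16·R1.
R3 ← R3 + 4·R1.
R2 ← R2 / (-7).
R1 ← R1 + 1·R2.
R3 ← R3 + 7·R2.
Row 3 reduces to 0 = 2, a contradiction. The system is inconsistent.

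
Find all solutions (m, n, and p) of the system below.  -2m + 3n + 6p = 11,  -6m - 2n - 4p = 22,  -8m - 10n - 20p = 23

no solution

Row-reduce:
R1 ← R1 / (-2).
R2 ← R2 + 6·R1.
R3 ← R3 + 8·R1.
R2 ← R2 / (-11).
R1 ← R1 + 3/2·R2.
R3 ← R3 + 22·R2.
Row 3 reduces to 0 = 1, a contradiction. The system is inconsistent.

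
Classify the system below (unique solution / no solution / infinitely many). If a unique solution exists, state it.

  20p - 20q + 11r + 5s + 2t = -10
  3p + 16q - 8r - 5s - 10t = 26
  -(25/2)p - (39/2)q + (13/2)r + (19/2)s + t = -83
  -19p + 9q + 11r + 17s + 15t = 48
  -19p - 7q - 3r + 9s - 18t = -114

Row-reduce:
R1 ← R1 / (20).
R2 ← R2 − 3·R1.
R3 ← R3 + 25/2·R1.
R4 ← R4 + 19·R1.
R5 ← R5 + 19·R1.
R2 ← R2 / (19).
R1 ← R1 + 1·R2.
R3 ← R3 + 32·R2.
R4 ← R4 + 10·R2.
R5 ← R5 + 26·R2.
R3 ← R3 / (-2187/760).
R1 ← R1 − 4/95·R3.
R2 ← R2 + 193/380·R3.
R4 ← R4 − 6221/380·R3.
R5 ← R5 + 2187/380·R3.
R4 ← R4 / (25846/729).
R1 ← R1 + 7/729·R4.
R2 ← R2 + 599/729·R4.
R3 ← R3 + 745/729·R4.
Rank is 4 with 5 unknowns, leaving t free.

infinitely many solutions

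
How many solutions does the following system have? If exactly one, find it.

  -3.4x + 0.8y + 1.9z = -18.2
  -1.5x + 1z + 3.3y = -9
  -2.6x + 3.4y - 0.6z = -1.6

x = 2, y = 0, z = -6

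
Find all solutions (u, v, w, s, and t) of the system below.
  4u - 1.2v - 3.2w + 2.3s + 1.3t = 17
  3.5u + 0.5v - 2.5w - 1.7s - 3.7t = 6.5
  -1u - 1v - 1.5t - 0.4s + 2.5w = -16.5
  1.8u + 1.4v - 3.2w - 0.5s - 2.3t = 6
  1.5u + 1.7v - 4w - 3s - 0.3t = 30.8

u = 2, v = -1, w = -4, s = -5, t = 5

Row-reduce the augmented matrix:
R1 ← R1 / (4).
R2 ← R2 − 7/2·R1.
R3 ← R3 + 1·R1.
R4 ← R4 − 9/5·R1.
R5 ← R5 − 3/2·R1.
R2 ← R2 / (31/20).
R1 ← R1 + 3/10·R2.
R3 ← R3 + 13/10·R2.
R4 ← R4 − 97/50·R2.
R5 ← R5 − 43/20·R2.
R3 ← R3 / (121/62).
R1 ← R1 + 23/31·R3.
R2 ← R2 − 6/31·R3.
R4 ← R4 + 331/155·R3.
R5 ← R5 + 997/310·R3.
R4 ← R4 / (-629/6050).
R1 ← R1 + 3051/2420·R4.
R2 ← R2 + 5091/2420·R4.
R3 ← R3 + 911/605·R4.
R5 ← R5 + 10756/3025·R4.
R5 ← R5 / (1331913/15725).
R1 ← R1 − 178567/6290·R5.
R2 ← R2 − 308889/6290·R5.
R3 ← R3 − 107973/3145·R5.
R4 ← R4 − 15461/629·R5.
Reading off the reduced rows gives u = 2, v = -1, w = -4, s = -5, t = 5.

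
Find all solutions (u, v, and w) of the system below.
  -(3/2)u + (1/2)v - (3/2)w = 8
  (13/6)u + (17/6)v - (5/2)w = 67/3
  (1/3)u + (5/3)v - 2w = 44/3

Row-reduce:
R1 ← R1 / (-3/2).
R2 ← R2 − 13/6·R1.
R3 ← R3 − 1/3·R1.
R2 ← R2 / (32/9).
R1 ← R1 + 1/3·R2.
R3 ← R3 − 16/9·R2.
Row 3 reduces to 0 = -1/2, a contradiction. The system is inconsistent.

no solution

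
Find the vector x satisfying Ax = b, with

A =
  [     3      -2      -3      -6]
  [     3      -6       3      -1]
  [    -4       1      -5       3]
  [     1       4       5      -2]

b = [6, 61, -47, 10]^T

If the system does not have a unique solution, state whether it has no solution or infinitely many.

x_1 = 2, x_2 = -6, x_3 = 6, x_4 = -1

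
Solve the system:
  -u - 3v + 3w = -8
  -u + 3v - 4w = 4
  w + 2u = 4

infinitely many solutions

Row-reduce:
R1 ← R1 / (-1).
R2 ← R2 + 1·R1.
R3 ← R3 − 2·R1.
R2 ← R2 / (6).
R1 ← R1 − 3·R2.
R3 ← R3 + 6·R2.
Rank is 2 with 3 unknowns, leaving w free.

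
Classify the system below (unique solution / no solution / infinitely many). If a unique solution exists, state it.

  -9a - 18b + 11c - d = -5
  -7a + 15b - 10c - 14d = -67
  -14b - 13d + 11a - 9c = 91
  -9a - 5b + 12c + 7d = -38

a = 4, b = -3, c = -2, d = 1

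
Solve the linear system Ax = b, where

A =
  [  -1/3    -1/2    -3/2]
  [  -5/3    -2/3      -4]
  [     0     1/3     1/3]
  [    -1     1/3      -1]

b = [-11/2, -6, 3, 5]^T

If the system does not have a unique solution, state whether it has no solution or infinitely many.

x_1 = -6, x_2 = 6, x_3 = 3

Row-reduce the augmented matrix:
R1 ← R1 / (-1/3).
R2 ← R2 + 5/3·R1.
R4 ← R4 + 1·R1.
R2 ← R2 / (11/6).
R1 ← R1 − 3/2·R2.
R3 ← R3 − 1/3·R2.
R4 ← R4 − 11/6·R2.
R3 ← R3 / (-10/33).
R1 ← R1 − 18/11·R3.
R2 ← R2 − 21/11·R3.
R4 reduces to 0 = 0, so the extra equation is consistent.
Reading off the reduced rows gives x_1 = -6, x_2 = 6, x_3 = 3.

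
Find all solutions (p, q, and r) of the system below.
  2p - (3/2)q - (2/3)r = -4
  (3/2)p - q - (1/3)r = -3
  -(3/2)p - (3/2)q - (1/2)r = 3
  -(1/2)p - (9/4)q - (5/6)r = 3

no solution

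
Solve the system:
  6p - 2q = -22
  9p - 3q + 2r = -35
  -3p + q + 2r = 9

Row-reduce:
R1 ← R1 / (6).
R2 ← R2 − 9·R1.
R3 ← R3 + 3·R1.
R2 ← R2 / (2).
R3 ← R3 − 2·R2.
Rank is 2 with 3 unknowns, leaving q free.

infinitely many solutions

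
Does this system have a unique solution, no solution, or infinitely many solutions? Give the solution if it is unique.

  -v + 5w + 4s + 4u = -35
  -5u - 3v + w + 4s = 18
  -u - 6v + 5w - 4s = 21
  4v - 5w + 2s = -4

u = -3, v = -5, w = -4, s = -2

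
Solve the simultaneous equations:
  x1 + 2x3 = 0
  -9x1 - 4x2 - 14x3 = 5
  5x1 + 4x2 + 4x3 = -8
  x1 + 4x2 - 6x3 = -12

no solution

Row-reduce:
R2 ← R2 + 9·R1.
R3 ← R3 − 5·R1.
R4 ← R4 − 1·R1.
R2 ← R2 / (-4).
R3 ← R3 − 4·R2.
R4 ← R4 − 4·R2.
R3 ← R3 / (-2).
R1 ← R1 − 2·R3.
R2 ← R2 + 1·R3.
R4 ← R4 + 4·R3.
Row 4 reduces to 0 = -1, a contradiction. The system is inconsistent.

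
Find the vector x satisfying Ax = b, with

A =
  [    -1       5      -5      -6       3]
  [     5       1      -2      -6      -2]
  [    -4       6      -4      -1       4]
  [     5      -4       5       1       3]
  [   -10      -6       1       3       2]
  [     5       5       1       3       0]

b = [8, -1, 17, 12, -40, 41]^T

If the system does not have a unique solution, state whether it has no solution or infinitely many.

Row-reduce the augmented matrix:
R1 ← R1 / (-1).
R2 ← R2 − 5·R1.
R3 ← R3 + 4·R1.
R4 ← R4 − 5·R1.
R5 ← R5 + 10·R1.
R6 ← R6 − 5·R1.
R2 ← R2 / (26).
R1 ← R1 + 5·R2.
R3 ← R3 + 14·R2.
R4 ← R4 − 21·R2.
R5 ← R5 + 56·R2.
R6 ← R6 − 30·R2.
R3 ← R3 / (19/13).
R1 ← R1 + 5/26·R3.
R2 ← R2 + 27/26·R3.
R4 ← R4 − 47/26·R3.
R5 ← R5 + 93/13·R3.
R6 ← R6 − 93/13·R3.
R4 ← R4 / (-167/38).
R1 ← R1 + 17/38·R4.
R2 ← R2 − 45/38·R4.
R3 ← R3 − 47/19·R4.
R5 ← R5 − 60/19·R4.
R6 ← R6 + 60/19·R4.
R5 ← R5 / (231/167).
R1 ← R1 + 254/167·R5.
R2 ← R2 − 358/167·R5.
R3 ← R3 − 707/167·R5.
R4 ← R4 + 332/167·R5.
R6 ← R6 + 231/167·R5.
R6 reduces to 0 = 0, so the extra equation is consistent.
Reading off the reduced rows gives x_1 = 2, x_2 = 5, x_3 = 3, x_4 = 1, x_5 = 2.

x_1 = 2, x_2 = 5, x_3 = 3, x_4 = 1, x_5 = 2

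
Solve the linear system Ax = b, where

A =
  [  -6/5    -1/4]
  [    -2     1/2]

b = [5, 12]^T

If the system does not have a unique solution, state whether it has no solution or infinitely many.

Row-reduce the augmented matrix:
R1 ← R1 / (-6/5).
R2 ← R2 + 2·R1.
R2 ← R2 / (11/12).
R1 ← R1 − 5/24·R2.
Reading off the reduced rows gives x_1 = -5, x_2 = 4.

x_1 = -5, x_2 = 4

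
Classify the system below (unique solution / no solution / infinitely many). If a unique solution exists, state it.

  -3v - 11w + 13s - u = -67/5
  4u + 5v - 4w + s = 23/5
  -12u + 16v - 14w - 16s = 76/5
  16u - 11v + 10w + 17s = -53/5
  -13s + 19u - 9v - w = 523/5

u = 12/5, v = -2, w = -2, s = -3

Row-reduce the augmented matrix:
R1 ← R1 / (-1).
R2 ← R2 − 4·R1.
R3 ← R3 + 12·R1.
R4 ← R4 − 16·R1.
R5 ← R5 − 19·R1.
R2 ← R2 / (-7).
R1 ← R1 − 3·R2.
R3 ← R3 − 52·R2.
R4 ← R4 + 59·R2.
R5 ← R5 + 66·R2.
R3 ← R3 / (-1670/7).
R1 ← R1 + 67/7·R3.
R2 ← R2 − 48/7·R3.
R4 ← R4 − 1670/7·R3.
R5 ← R5 − 1698/7·R3.
Swap R4 and R5.
R4 ← R4 / (-33636/835).
R1 ← R1 − 684/835·R4.
R2 ← R2 + 1001/835·R4.
R3 ← R3 + 776/835·R4.
R5 reduces to 0 = 0, so the extra equation is consistent.
Reading off the reduced rows gives u = 12/5, v = -2, w = -2, s = -3.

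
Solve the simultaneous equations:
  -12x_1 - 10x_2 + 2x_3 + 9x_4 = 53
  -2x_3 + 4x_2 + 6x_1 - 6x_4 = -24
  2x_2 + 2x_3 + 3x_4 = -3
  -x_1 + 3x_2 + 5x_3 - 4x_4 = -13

Row-reduce:
R1 ← R1 / (-12).
R2 ← R2 − 6·R1.
R4 ← R4 + 1·R1.
R2 ← R2 / (-1).
R1 ← R1 − 5/6·R2.
R3 ← R3 − 2·R2.
R4 ← R4 − 23/6·R2.
Swap R3 and R4.
R1 ← R1 + 1·R3.
R2 ← R2 − 1·R3.
Row 4 reduces to 0 = 2, a contradiction. The system is inconsistent.

no solution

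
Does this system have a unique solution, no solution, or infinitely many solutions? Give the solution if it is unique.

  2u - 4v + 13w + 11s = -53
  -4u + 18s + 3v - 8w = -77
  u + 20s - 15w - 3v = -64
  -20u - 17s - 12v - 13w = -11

u = 4, v = 1, w = -1, s = -4

Row-reduce the augmented matrix:
R1 ← R1 / (2).
R2 ← R2 + 4·R1.
R3 ← R3 − 1·R1.
R4 ← R4 + 20·R1.
R2 ← R2 / (-5).
R1 ← R1 + 2·R2.
R3 ← R3 + 1·R2.
R4 ← R4 + 52·R2.
R3 ← R3 / (-251/10).
R1 ← R1 + 7/10·R3.
R2 ← R2 + 18/5·R3.
R4 ← R4 + 351/5·R3.
R4 ← R4 / (-85636/251).
R1 ← R1 + 2681/251·R4.
R2 ← R2 + 2242/251·R4.
R3 ← R3 + 65/251·R4.
Reading off the reduced rows gives u = 4, v = 1, w = -1, s = -4.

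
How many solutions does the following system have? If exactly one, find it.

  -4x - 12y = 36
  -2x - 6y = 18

Row-reduce:
R1 ← R1 / (-4).
R2 ← R2 + 2·R1.
Rank is 1 with 2 unknowns, leaving y free.

infinitely many solutions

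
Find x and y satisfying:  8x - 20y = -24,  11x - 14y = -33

Row-reduce the augmented matrix:
R1 ← R1 / (8).
R2 ← R2 − 11·R1.
R2 ← R2 / (27/2).
R1 ← R1 + 5/2·R2.
Reading off the reduced rows gives x = -3, y = 0.

x = -3, y = 0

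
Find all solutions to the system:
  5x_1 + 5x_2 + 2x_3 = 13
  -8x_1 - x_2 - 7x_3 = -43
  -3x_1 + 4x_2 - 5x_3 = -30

infinitely many solutions

Row-reduce:
R1 ← R1 / (5).
R2 ← R2 + 8·R1.
R3 ← R3 + 3·R1.
R2 ← R2 / (7).
R1 ← R1 − 1·R2.
R3 ← R3 − 7·R2.
Rank is 2 with 3 unknowns, leaving x_3 free.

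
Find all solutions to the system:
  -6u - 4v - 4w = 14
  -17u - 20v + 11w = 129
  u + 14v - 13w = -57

Row-reduce the augmented matrix:
R1 ← R1 / (-6).
R2 ← R2 + 17·R1.
R3 ← R3 − 1·R1.
R2 ← R2 / (-26/3).
R1 ← R1 − 2/3·R2.
R3 ← R3 − 40/3·R2.
R3 ← R3 / (269/13).
R1 ← R1 − 31/13·R3.
R2 ← R2 + 67/26·R3.
Reading off the reduced rows gives u = -5, v = 0, w = 4.

u = -5, v = 0, w = 4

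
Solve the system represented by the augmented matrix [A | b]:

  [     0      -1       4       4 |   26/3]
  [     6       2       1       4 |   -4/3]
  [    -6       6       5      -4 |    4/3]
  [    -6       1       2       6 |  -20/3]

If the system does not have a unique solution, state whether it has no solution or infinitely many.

Row-reduce the augmented matrix:
Swap R1 and R2.
R1 ← R1 / (6).
R3 ← R3 + 6·R1.
R4 ← R4 + 6·R1.
R2 ← R2 / (-1).
R1 ← R1 − 1/3·R2.
R3 ← R3 − 8·R2.
R4 ← R4 − 3·R2.
R3 ← R3 / (38).
R1 ← R1 − 3/2·R3.
R2 ← R2 + 4·R3.
R4 ← R4 − 15·R3.
R4 ← R4 / (178/19).
R1 ← R1 − 14/19·R4.
R2 ← R2 + 12/19·R4.
R3 ← R3 − 16/19·R4.
Reading off the reduced rows gives x_1 = 2/3, x_2 = -2, x_3 = 8/3, x_4 = -1.

x_1 = 2/3, x_2 = -2, x_3 = 8/3, x_4 = -1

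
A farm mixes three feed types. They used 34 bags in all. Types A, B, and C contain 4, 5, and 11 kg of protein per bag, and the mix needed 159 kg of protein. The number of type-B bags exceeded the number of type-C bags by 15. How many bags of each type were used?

type-A bags: 17, type-B bags: 16, type-C bags: 1

Let a = type-A bags, b = type-B bags, c = type-C bags.
  c + a + b = 34
  4a + 5b + 11c = 159
  b - c = 15
Row-reduce the augmented matrix:
R2 ← R2 − 4·R1.
R1 ← R1 − 1·R2.
R3 ← R3 − 1·R2.
R3 ← R3 / (-8).
R1 ← R1 + 6·R3.
R2 ← R2 − 7·R3.
Reading off the reduced rows gives a = 17, b = 16, c = 1.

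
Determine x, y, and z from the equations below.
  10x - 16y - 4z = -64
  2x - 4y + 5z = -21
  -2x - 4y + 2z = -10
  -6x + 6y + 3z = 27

Row-reduce the augmented matrix:
R1 ← R1 / (10).
R2 ← R2 − 2·R1.
R3 ← R3 + 2·R1.
R4 ← R4 + 6·R1.
R2 ← R2 / (-4/5).
R1 ← R1 + 8/5·R2.
R3 ← R3 + 36/5·R2.
R4 ← R4 + 18/5·R2.
R3 ← R3 / (-51).
R1 ← R1 + 12·R3.
R2 ← R2 + 29/4·R3.
R4 ← R4 + 51/2·R3.
R4 reduces to 0 = 0, so the extra equation is consistent.
Reading off the reduced rows gives x = -2, y = 3, z = -1.

x = -2, y = 3, z = -1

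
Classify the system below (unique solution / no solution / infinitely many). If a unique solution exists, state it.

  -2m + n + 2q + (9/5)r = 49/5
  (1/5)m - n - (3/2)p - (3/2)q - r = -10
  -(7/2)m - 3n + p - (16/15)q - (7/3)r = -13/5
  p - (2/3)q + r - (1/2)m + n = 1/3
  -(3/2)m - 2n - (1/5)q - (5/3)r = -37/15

no solution

Row-reduce:
R1 ← R1 / (-2).
R2 ← R2 − 1/5·R1.
R3 ← R3 + 7/2·R1.
R4 ← R4 + 1/2·R1.
R5 ← R5 + 3/2·R1.
R2 ← R2 / (-9/10).
R1 ← R1 + 1/2·R2.
R3 ← R3 + 19/4·R2.
R4 ← R4 − 3/4·R2.
R5 ← R5 + 11/4·R2.
R3 ← R3 / (107/12).
R1 ← R1 − 5/6·R3.
R2 ← R2 − 5/3·R3.
R4 ← R4 + 1/4·R3.
R5 ← R5 − 55/12·R3.
R4 ← R4 / (-3508/1605).
R1 ← R1 + 158/321·R4.
R2 ← R2 − 326/321·R4.
R3 ← R3 − 413/1605·R4.
R5 ← R5 − 1754/1605·R4.
Row 5 reduces to 0 = -1, a contradiction. The system is inconsistent.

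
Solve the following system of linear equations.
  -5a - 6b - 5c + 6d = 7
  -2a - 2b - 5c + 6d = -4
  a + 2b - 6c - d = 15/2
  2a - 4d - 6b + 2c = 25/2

Row-reduce the augmented matrix:
R1 ← R1 / (-5).
R2 ← R2 + 2·R1.
R3 ← R3 − 1·R1.
R4 ← R4 − 2·R1.
R2 ← R2 / (2/5).
R1 ← R1 − 6/5·R2.
R3 ← R3 − 4/5·R2.
R4 ← R4 + 42/5·R2.
R3 ← R3 / (-1).
R1 ← R1 − 10·R3.
R2 ← R2 + 15/2·R3.
R4 ← R4 + 63·R3.
R4 ← R4 / (515).
R1 ← R1 + 82·R4.
R2 ← R2 − 123/2·R4.
R3 ← R3 − 7·R4.
Reading off the reduced rows gives a = -2, b = -5/4, c = -3/2, d = -3.

a = -2, b = -5/4, c = -3/2, d = -3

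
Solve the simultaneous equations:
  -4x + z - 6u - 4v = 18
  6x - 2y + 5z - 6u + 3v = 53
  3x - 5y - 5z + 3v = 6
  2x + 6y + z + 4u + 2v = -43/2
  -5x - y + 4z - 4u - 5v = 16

Row-reduce:
R1 ← R1 / (-4).
R2 ← R2 − 6·R1.
R3 ← R3 − 3·R1.
R4 ← R4 − 2·R1.
R5 ← R5 + 5·R1.
R2 ← R2 / (-2).
R3 ← R3 + 5·R2.
R4 ← R4 − 6·R2.
R5 ← R5 + 1·R2.
R3 ← R3 / (-41/2).
R1 ← R1 + 1/4·R3.
R2 ← R2 + 13/4·R3.
R4 ← R4 − 21·R3.
R5 ← R5 + 1/2·R3.
R4 ← R4 / (-418/41).
R1 ← R1 − 45/41·R4.
R2 ← R2 − 93/41·R4.
R3 ← R3 + 66/41·R4.
R5 ← R5 − 418/41·R4.
Row 5 reduces to 0 = 1/2, a contradiction. The system is inconsistent.

no solution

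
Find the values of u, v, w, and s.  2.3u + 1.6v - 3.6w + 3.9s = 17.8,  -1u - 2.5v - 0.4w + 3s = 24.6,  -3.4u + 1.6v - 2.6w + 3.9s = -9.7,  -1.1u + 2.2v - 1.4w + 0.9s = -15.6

u = 5, v = -6, w = 1, s = 5

Row-reduce the augmented matrix:
R1 ← R1 / (23/10).
R2 ← R2 + 1·R1.
R3 ← R3 + 17/5·R1.
R4 ← R4 + 11/10·R1.
R2 ← R2 / (-83/46).
R1 ← R1 − 16/23·R2.
R3 ← R3 − 456/115·R2.
R4 ← R4 − 341/115·R2.
R3 ← R3 / (-25399/2075).
R1 ← R1 + 964/415·R3.
R2 ← R2 − 452/415·R3.
R4 ← R4 + 13179/2075·R3.
R4 ← R4 / (28569/253990).
R1 ← R1 + 7275/25399·R4.
R2 ← R2 + 20934/25399·R4.
R3 ← R3 + 82935/50798·R4.
Reading off the reduced rows gives u = 5, v = -6, w = 1, s = 5.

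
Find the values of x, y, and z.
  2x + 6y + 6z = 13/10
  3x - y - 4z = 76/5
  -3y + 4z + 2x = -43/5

x = 13/5, y = 8/5, z = -9/4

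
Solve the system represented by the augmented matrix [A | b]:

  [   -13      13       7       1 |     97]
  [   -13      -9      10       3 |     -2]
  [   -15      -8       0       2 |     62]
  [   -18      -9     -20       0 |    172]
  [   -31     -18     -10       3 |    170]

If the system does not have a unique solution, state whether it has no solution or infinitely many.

x_1 = -6, x_2 = 4, x_3 = -5, x_4 = 2

Row-reduce the augmented matrix:
R1 ← R1 / (-13).
R2 ← R2 + 13·R1.
R3 ← R3 + 15·R1.
R4 ← R4 + 18·R1.
R5 ← R5 + 31·R1.
R2 ← R2 / (-22).
R1 ← R1 + 1·R2.
R3 ← R3 + 23·R2.
R4 ← R4 + 27·R2.
R5 ← R5 + 49·R2.
R3 ← R3 / (-3207/286).
R1 ← R1 + 193/286·R3.
R2 ← R2 + 3/22·R3.
R4 ← R4 + 9545/286·R3.
R5 ← R5 + 9545/286·R3.
R4 ← R4 / (-431/3207).
R1 ← R1 + 298/3207·R4.
R2 ← R2 + 81/1069·R4.
R3 ← R3 − 356/3207·R4.
R5 ← R5 + 431/3207·R4.
R5 reduces to 0 = 0, so the extra equation is consistent.
Reading off the reduced rows gives x_1 = -6, x_2 = 4, x_3 = -5, x_4 = 2.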